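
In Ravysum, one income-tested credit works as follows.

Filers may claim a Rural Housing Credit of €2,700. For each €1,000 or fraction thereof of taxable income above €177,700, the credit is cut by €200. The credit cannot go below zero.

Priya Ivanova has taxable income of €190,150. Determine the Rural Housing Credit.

€100

Rural Housing Credit: income exceeds €177,700 by €12,450, which is 13 full-or-partial €1,000 increments; reduction = 13 × €200 = €2,600, leaving €100.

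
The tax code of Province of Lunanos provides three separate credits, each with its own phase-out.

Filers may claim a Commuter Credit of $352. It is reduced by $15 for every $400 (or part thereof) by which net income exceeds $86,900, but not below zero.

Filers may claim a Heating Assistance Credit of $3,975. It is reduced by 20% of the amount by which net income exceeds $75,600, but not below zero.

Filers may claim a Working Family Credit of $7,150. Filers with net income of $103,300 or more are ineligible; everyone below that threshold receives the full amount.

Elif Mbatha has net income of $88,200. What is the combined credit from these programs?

$8,897

Commuter Credit: income exceeds $86,900 by $1,300, which is 4 full-or-partial $400 increments; reduction = 4 × $15 = $60, leaving $292.
Heating Assistance Credit: 20% of the $12,600 excess over $75,600 is $2,520; credit = $3,975 − $2,520 = $1,455.
Working Family Credit: $88,200 is below the $103,300 cutoff, so the full $7,150 applies.
Total: $292 + $1,455 + $7,150 = $8,897.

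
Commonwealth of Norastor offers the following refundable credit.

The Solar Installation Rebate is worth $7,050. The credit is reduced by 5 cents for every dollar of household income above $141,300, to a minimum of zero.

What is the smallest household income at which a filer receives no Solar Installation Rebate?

The credit falls by 5% of each dollar above $141,300, so it reaches zero when the excess is $7,050 / 5% = $141,000: income = $141,300 + $141,000 = $282,300.

$282,300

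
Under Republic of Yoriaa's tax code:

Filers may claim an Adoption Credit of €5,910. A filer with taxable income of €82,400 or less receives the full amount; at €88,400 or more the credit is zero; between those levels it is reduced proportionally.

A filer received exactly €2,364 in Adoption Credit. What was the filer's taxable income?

€2,364 is 2,364/5,910 of the full €5,910, so 3,546/5,910 of the €6,000 range has been used: income = €82,400 + €6,000 × 3,546/5,910 = €86,000.

€86,000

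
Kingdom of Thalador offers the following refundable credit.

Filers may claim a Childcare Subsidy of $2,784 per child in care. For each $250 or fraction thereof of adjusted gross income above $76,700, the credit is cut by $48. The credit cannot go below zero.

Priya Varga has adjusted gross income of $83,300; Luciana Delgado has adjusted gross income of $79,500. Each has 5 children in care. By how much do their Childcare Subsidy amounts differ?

$720

Priya ($83,300): Childcare Subsidy: base = 5 × $2,784 = $13,920. income exceeds $76,700 by $6,600, which is 27 full-or-partial $250 increments; reduction = 27 × $48 = $1,296, leaving $12,624.
Luciana ($79,500): Childcare Subsidy: base = 5 × $2,784 = $13,920. income exceeds $76,700 by $2,800, which is 12 full-or-partial $250 increments; reduction = 12 × $48 = $576, leaving $13,344.
Difference: |$12,624 − $13,344| = $720.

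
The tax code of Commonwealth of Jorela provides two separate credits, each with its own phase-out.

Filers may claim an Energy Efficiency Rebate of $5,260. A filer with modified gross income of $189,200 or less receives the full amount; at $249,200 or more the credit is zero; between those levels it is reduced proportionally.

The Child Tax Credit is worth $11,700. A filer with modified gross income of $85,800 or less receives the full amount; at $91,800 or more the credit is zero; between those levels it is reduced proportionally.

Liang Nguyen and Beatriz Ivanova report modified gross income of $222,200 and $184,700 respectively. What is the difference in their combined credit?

$2,893

Liang ($222,200): Energy Efficiency Rebate: $222,200 is $33,000 into a $60,000 phase-out range, leaving 27,000/60,000 of the credit: $5,260 × 27,000/60,000 = $2,367. Child Tax Credit: $222,200 is at or above $91,800, so the credit is $0. total $2,367 + $0 = $2,367
Beatriz ($184,700): Energy Efficiency Rebate: $184,700 is at or below the $189,200 threshold, so the full $5,260 applies. Child Tax Credit: $184,700 is at or above $91,800, so the credit is $0. total $5,260 + $0 = $5,260
Difference: |$2,367 − $5,260| = $2,893.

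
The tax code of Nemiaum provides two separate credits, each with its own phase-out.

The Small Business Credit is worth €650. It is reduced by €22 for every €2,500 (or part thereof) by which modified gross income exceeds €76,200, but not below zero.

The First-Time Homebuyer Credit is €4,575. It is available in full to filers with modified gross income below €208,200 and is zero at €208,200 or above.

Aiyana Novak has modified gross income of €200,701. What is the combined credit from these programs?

€4,575

Small Business Credit: income exceeds €76,200 by €124,501 → 50 increments × €22 = €1,100 ≥ base, so the credit is €0.
First-Time Homebuyer Credit: €200,701 is below the €208,200 cutoff, so the full €4,575 applies.
Total: €0 + €4,575 = €4,575.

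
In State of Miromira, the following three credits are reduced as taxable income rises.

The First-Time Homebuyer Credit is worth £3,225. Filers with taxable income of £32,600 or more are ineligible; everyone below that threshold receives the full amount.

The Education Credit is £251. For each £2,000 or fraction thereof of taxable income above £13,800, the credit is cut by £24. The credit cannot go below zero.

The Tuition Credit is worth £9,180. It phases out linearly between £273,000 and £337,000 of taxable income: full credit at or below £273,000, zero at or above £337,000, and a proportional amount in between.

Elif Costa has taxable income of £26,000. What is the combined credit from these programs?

First-Time Homebuyer Credit: £26,000 is below the £32,600 cutoff, so the full £3,225 applies.
Education Credit: income exceeds £13,800 by £12,200, which is 7 full-or-partial £2,000 increments; reduction = 7 × £24 = £168, leaving £83.
Tuition Credit: £26,000 is at or below the £273,000 threshold, so the full £9,180 applies.
Total: £3,225 + £83 + £9,180 = £12,488.

£12,488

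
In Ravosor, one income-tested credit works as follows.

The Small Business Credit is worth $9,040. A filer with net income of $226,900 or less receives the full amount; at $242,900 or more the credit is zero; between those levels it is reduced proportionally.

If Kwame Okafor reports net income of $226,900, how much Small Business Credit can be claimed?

Small Business Credit: $226,900 is at or below the $226,900 threshold, so the full $9,040 applies.

$9,040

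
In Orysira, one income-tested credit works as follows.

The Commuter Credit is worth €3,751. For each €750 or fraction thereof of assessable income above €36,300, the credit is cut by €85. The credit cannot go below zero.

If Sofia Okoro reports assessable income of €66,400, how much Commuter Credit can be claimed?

Commuter Credit: income exceeds €36,300 by €30,100, which is 41 full-or-partial €750 increments; reduction = 41 × €85 = €3,485, leaving €266.

€266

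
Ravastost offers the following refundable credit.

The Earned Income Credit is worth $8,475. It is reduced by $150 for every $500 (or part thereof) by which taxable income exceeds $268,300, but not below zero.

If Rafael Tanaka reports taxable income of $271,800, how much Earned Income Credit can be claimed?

Earned Income Credit: income exceeds $268,300 by $3,500, which is 7 full-or-partial $500 increments; reduction = 7 × $150 = $1,050, leaving $7,425.

$7,425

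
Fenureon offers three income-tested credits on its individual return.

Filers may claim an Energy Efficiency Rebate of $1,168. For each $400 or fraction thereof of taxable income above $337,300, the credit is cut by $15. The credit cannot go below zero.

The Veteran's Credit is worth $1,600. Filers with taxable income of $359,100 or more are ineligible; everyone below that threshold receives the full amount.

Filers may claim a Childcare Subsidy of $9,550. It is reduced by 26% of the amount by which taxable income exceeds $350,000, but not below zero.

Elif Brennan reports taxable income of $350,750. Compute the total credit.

$11,613

Energy Efficiency Rebate: income exceeds $337,300 by $13,450, which is 34 full-or-partial $400 increments; reduction = 34 × $15 = $510, leaving $658.
Veteran's Credit: $350,750 is below the $359,100 cutoff, so the full $1,600 applies.
Childcare Subsidy: 26% of the $750 excess over $350,000 is $195; credit = $9,550 − $195 = $9,355.
Total: $658 + $1,600 + $9,355 = $11,613.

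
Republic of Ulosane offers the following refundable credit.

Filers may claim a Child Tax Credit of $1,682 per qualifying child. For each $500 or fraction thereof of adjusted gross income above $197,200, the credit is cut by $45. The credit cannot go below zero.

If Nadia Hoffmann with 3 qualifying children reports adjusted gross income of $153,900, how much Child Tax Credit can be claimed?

$5,046

Child Tax Credit: base = 3 × $1,682 = $5,046. $153,900 is at or below the $197,200 threshold, so the full $5,046 applies.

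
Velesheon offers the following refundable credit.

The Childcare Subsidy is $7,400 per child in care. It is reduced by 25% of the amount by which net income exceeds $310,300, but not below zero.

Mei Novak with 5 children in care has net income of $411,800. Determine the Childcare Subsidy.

$11,625

Childcare Subsidy: base = 5 × $7,400 = $37,000. 25% of the $101,500 excess over $310,300 is $25,375; credit = $37,000 − $25,375 = $11,625.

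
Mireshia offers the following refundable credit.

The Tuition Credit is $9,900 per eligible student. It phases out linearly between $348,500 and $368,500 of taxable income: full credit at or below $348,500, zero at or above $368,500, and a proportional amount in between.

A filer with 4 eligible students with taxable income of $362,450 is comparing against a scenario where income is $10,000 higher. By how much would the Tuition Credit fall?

At $362,450 — base = 4 × $9,900 = $39,600. $362,450 is $13,950 into a $20,000 phase-out range, leaving 6,050/20,000 of the credit: $39,600 × 6,050/20,000 = $11,979.
At $372,450 — base = 4 × $9,900 = $39,600. $372,450 is at or above $368,500, so the credit is $0.
Lost: $11,979 − $0 = $11,979.

$11,979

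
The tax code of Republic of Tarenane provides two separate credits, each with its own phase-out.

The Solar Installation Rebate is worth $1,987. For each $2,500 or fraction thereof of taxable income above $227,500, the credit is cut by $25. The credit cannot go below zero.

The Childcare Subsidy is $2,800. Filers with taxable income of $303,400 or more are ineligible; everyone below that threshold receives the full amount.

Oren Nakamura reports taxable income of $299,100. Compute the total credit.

Solar Installation Rebate: income exceeds $227,500 by $71,600, which is 29 full-or-partial $2,500 increments; reduction = 29 × $25 = $725, leaving $1,262.
Childcare Subsidy: $299,100 is below the $303,400 cutoff, so the full $2,800 applies.
Total: $1,262 + $2,800 = $4,062.

$4,062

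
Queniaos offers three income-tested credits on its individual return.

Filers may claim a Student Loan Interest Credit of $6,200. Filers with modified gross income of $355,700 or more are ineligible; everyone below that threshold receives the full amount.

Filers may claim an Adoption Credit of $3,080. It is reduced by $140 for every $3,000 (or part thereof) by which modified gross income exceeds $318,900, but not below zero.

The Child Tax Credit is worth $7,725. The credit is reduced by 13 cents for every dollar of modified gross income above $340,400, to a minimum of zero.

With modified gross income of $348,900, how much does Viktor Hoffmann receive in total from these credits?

$14,500

Student Loan Interest Credit: $348,900 is below the $355,700 cutoff, so the full $6,200 applies.
Adoption Credit: income exceeds $318,900 by $30,000, which is 10 full-or-partial $3,000 increments; reduction = 10 × $140 = $1,400, leaving $1,680.
Child Tax Credit: 13% of the $8,500 excess over $340,400 is $1,105; credit = $7,725 − $1,105 = $6,620.
Total: $6,200 + $1,680 + $6,620 = $14,500.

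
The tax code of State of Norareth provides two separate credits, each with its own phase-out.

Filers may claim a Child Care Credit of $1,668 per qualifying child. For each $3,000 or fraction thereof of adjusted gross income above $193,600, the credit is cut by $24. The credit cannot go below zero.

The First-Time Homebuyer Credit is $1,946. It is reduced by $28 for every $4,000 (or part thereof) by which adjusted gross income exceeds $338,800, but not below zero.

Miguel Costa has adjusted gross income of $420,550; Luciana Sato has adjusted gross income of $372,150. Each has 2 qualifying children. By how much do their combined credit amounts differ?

Miguel ($420,550): Child Care Credit: base = 2 × $1,668 = $3,336. income exceeds $193,600 by $226,950, which is 76 full-or-partial $3,000 increments; reduction = 76 × $24 = $1,824, leaving $1,512. First-Time Homebuyer Credit: income exceeds $338,800 by $81,750, which is 21 full-or-partial $4,000 increments; reduction = 21 × $28 = $588, leaving $1,358. total $1,512 + $1,358 = $2,870
Luciana ($372,150): Child Care Credit: base = 2 × $1,668 = $3,336. income exceeds $193,600 by $178,550, which is 60 full-or-partial $3,000 increments; reduction = 60 × $24 = $1,440, leaving $1,896. First-Time Homebuyer Credit: income exceeds $338,800 by $33,350, which is 9 full-or-partial $4,000 increments; reduction = 9 × $28 = $252, leaving $1,694. total $1,896 + $1,694 = $3,590
Difference: |$2,870 − $3,590| = $720.

$720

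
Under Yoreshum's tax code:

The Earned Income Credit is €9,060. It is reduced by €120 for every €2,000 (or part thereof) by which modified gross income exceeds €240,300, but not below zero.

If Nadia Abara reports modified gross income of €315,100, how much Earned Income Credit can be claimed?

€4,500

Earned Income Credit: income exceeds €240,300 by €74,800, which is 38 full-or-partial €2,000 increments; reduction = 38 × €120 = €4,560, leaving €4,500.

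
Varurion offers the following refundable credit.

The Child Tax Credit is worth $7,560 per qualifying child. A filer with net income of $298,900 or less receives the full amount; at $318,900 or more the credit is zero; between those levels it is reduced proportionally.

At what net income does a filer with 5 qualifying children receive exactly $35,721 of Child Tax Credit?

Full credit = 5 × $7,560 = $37,800.
$35,721 is 35,721/37,800 of the full $37,800, so 2,079/37,800 of the $20,000 range has been used: income = $298,900 + $20,000 × 2,079/37,800 = $300,000.

$300,000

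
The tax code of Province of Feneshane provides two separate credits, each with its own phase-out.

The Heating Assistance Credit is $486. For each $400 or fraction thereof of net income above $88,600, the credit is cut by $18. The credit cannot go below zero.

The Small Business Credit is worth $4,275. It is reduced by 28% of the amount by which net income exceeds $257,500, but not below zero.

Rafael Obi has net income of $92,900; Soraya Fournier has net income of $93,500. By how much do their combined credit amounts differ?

Rafael ($92,900): Heating Assistance Credit: income exceeds $88,600 by $4,300, which is 11 full-or-partial $400 increments; reduction = 11 × $18 = $198, leaving $288. Small Business Credit: $92,900 is at or below the $257,500 threshold, so the full $4,275 applies. total $288 + $4,275 = $4,563
Soraya ($93,500): Heating Assistance Credit: income exceeds $88,600 by $4,900, which is 13 full-or-partial $400 increments; reduction = 13 × $18 = $234, leaving $252. Small Business Credit: $93,500 is at or below the $257,500 threshold, so the full $4,275 applies. total $252 + $4,275 = $4,527
Difference: |$4,563 − $4,527| = $36.

$36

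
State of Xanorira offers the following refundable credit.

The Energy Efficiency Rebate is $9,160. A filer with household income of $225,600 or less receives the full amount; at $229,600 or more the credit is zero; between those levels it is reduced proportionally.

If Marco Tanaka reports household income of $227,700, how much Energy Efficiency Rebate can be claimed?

$4,351

Energy Efficiency Rebate: $227,700 is $2,100 into a $4,000 phase-out range, leaving 1,900/4,000 of the credit: $9,160 × 1,900/4,000 = $4,351.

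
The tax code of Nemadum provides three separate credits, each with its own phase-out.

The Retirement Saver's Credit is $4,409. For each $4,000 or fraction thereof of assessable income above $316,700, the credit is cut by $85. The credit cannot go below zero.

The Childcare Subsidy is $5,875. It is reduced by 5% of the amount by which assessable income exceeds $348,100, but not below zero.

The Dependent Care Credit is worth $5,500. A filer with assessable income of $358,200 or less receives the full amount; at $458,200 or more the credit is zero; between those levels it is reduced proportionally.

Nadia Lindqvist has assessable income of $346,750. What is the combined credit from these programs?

$15,104

Retirement Saver's Credit: income exceeds $316,700 by $30,050, which is 8 full-or-partial $4,000 increments; reduction = 8 × $85 = $680, leaving $3,729.
Childcare Subsidy: $346,750 is at or below the $348,100 threshold, so the full $5,875 applies.
Dependent Care Credit: $346,750 is at or below the $358,200 threshold, so the full $5,500 applies.
Total: $3,729 + $5,875 + $5,500 = $15,104.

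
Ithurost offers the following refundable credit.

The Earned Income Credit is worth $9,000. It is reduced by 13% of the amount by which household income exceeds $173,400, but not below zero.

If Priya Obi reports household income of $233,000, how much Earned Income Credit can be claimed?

$1,252

Earned Income Credit: 13% of the $59,600 excess over $173,400 is $7,748; credit = $9,000 − $7,748 = $1,252.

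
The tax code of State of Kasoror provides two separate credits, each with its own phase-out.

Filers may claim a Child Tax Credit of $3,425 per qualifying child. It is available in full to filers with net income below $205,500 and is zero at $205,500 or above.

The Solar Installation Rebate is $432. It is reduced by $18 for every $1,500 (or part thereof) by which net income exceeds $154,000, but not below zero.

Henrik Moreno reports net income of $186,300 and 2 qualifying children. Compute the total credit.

$6,886

Child Tax Credit: base = 2 × $3,425 = $6,850. $186,300 is below the $205,500 cutoff, so the full $6,850 applies.
Solar Installation Rebate: income exceeds $154,000 by $32,300, which is 22 full-or-partial $1,500 increments; reduction = 22 × $18 = $396, leaving $36.
Total: $6,850 + $36 = $6,886.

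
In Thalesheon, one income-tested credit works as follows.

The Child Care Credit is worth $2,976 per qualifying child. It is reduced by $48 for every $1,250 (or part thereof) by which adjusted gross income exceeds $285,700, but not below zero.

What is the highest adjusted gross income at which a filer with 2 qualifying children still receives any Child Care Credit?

Full credit = 2 × $2,976 = $5,952.
After 123 increments the reduction is 123 × $48 = $5,904, leaving $48; one more increment wipes it out. Increment 123 ends at excess 123 × $1,250 = $153,750, so the highest qualifying income is $285,700 + $153,750 = $439,450.

$439,450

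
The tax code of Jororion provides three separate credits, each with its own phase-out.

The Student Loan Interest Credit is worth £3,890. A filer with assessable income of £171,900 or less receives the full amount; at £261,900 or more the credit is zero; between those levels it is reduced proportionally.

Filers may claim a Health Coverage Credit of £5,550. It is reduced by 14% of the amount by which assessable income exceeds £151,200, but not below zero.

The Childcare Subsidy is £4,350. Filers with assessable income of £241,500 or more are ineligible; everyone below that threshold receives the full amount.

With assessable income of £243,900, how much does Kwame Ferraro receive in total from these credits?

Student Loan Interest Credit: £243,900 is £72,000 into a £90,000 phase-out range, leaving 18,000/90,000 of the credit: £3,890 × 18,000/90,000 = £778.
Health Coverage Credit: 14% of the £92,700 excess over £151,200 is £12,978 ≥ base, so the credit is £0.
Childcare Subsidy: £243,900 meets or exceeds the £241,500 cutoff, so the credit is £0.
Total: £778 + £0 + £0 = £778.

£778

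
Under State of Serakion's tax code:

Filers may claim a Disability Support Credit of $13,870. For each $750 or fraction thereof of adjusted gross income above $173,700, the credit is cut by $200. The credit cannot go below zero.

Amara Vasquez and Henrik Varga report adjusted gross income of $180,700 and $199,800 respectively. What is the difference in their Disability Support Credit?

$5,000

Amara ($180,700): Disability Support Credit: income exceeds $173,700 by $7,000, which is 10 full-or-partial $750 increments; reduction = 10 × $200 = $2,000, leaving $11,870.
Henrik ($199,800): Disability Support Credit: income exceeds $173,700 by $26,100, which is 35 full-or-partial $750 increments; reduction = 35 × $200 = $7,000, leaving $6,870.
Difference: |$11,870 − $6,870| = $5,000.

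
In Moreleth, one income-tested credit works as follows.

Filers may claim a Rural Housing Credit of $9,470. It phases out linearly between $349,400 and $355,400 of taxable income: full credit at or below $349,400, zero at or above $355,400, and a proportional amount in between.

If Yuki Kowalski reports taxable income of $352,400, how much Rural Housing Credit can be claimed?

Rural Housing Credit: $352,400 is $3,000 into a $6,000 phase-out range, leaving 3,000/6,000 of the credit: $9,470 × 3,000/6,000 = $4,735.

$4,735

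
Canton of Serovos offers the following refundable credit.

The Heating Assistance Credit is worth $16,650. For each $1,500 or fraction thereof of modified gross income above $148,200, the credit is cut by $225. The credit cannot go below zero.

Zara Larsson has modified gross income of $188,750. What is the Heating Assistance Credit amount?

Heating Assistance Credit: income exceeds $148,200 by $40,550, which is 28 full-or-partial $1,500 increments; reduction = 28 × $225 = $6,300, leaving $10,350.

$10,350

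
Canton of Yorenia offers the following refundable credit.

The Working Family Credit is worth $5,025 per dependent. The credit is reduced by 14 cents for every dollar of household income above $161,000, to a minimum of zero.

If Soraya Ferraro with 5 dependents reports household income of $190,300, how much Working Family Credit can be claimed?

Working Family Credit: base = 5 × $5,025 = $25,125. 14% of the $29,300 excess over $161,000 is $4,102; credit = $25,125 − $4,102 = $21,023.

$21,023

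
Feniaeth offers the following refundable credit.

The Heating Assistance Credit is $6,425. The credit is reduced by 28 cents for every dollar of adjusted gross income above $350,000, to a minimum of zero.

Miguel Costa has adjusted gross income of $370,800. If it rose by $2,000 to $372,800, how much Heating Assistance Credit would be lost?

At $370,800 — 28% of the $20,800 excess over $350,000 is $5,824; credit = $6,425 − $5,824 = $601.
At $372,800 — 28% of the $22,800 excess over $350,000 is $6,384; credit = $6,425 − $6,384 = $41.
Lost: $601 − $41 = $560.

$560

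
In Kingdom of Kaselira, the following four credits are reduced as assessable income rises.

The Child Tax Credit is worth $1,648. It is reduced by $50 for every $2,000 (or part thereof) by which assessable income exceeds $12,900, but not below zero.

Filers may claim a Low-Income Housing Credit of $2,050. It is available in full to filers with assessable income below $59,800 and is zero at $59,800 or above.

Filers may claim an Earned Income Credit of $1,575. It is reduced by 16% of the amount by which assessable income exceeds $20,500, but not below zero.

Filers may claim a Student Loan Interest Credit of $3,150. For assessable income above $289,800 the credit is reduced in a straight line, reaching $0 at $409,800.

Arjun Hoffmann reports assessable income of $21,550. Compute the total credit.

Child Tax Credit: income exceeds $12,900 by $8,650, which is 5 full-or-partial $2,000 increments; reduction = 5 × $50 = $250, leaving $1,398.
Low-Income Housing Credit: $21,550 is below the $59,800 cutoff, so the full $2,050 applies.
Earned Income Credit: 16% of the $1,050 excess over $20,500 is $168; credit = $1,575 − $168 = $1,407.
Student Loan Interest Credit: $21,550 is at or below the $289,800 threshold, so the full $3,150 applies.
Total: $1,398 + $2,050 + $1,407 + $3,150 = $8,005.

$8,005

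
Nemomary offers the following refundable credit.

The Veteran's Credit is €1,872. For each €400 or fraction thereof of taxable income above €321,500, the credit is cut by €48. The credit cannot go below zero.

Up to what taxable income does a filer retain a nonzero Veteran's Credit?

After 38 increments the reduction is 38 × €48 = €1,824, leaving €48; one more increment wipes it out. Increment 38 ends at excess 38 × €400 = €15,200, so the highest qualifying income is €321,500 + €15,200 = €336,700.

€336,700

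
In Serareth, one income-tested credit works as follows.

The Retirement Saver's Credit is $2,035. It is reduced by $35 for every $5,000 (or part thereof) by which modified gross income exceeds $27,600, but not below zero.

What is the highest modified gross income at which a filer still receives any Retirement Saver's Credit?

$317,600

After 58 increments the reduction is 58 × $35 = $2,030, leaving $5; one more increment wipes it out. Increment 58 ends at excess 58 × $5,000 = $290,000, so the highest qualifying income is $27,600 + $290,000 = $317,600.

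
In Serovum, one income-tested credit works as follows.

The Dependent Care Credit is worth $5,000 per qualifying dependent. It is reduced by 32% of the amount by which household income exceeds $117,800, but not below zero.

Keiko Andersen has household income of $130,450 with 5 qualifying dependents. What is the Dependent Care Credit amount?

Dependent Care Credit: base = 5 × $5,000 = $25,000. 32% of the $12,650 excess over $117,800 is $4,048; credit = $25,000 − $4,048 = $20,952.

$20,952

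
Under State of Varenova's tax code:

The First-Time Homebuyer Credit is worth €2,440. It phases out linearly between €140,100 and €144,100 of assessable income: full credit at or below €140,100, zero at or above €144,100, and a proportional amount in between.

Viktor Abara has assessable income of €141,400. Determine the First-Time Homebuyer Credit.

€1,647

First-Time Homebuyer Credit: €141,400 is €1,300 into a €4,000 phase-out range, leaving 2,700/4,000 of the credit: €2,440 × 2,700/4,000 = €1,647.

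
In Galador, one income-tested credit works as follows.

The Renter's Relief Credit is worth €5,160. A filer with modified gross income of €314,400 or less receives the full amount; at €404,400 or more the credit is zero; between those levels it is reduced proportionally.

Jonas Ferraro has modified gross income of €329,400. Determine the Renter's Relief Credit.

Renter's Relief Credit: €329,400 is €15,000 into a €90,000 phase-out range, leaving 75,000/90,000 of the credit: €5,160 × 75,000/90,000 = €4,300.

€4,300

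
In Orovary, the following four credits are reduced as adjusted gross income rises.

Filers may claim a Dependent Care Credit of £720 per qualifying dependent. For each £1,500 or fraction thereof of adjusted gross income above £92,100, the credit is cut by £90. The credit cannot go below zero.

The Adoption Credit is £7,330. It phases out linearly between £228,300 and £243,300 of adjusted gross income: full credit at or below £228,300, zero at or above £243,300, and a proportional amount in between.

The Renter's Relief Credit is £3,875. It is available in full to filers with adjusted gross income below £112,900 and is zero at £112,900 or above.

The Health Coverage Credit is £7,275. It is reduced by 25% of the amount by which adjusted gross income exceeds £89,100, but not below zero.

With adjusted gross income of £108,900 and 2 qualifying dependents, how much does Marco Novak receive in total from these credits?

£13,890

Dependent Care Credit: base = 2 × £720 = £1,440. income exceeds £92,100 by £16,800, which is 12 full-or-partial £1,500 increments; reduction = 12 × £90 = £1,080, leaving £360.
Adoption Credit: £108,900 is at or below the £228,300 threshold, so the full £7,330 applies.
Renter's Relief Credit: £108,900 is below the £112,900 cutoff, so the full £3,875 applies.
Health Coverage Credit: 25% of the £19,800 excess over £89,100 is £4,950; credit = £7,275 − £4,950 = £2,325.
Total: £360 + £7,330 + £3,875 + £2,325 = £13,890.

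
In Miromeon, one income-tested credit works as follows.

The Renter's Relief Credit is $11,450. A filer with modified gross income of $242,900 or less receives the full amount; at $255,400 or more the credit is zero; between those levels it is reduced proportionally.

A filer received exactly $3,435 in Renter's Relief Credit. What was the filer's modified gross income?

$251,650

$3,435 is 3,435/11,450 of the full $11,450, so 8,015/11,450 of the $12,500 range has been used: income = $242,900 + $12,500 × 8,015/11,450 = $251,650.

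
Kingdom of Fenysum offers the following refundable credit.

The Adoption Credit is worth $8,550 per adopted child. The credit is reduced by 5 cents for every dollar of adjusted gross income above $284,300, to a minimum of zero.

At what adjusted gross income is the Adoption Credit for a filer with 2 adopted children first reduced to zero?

Full credit = 2 × $8,550 = $17,100.
The credit falls by 5% of each dollar above $284,300, so it reaches zero when the excess is $17,100 / 5% = $342,000: income = $284,300 + $342,000 = $626,300.

$626,300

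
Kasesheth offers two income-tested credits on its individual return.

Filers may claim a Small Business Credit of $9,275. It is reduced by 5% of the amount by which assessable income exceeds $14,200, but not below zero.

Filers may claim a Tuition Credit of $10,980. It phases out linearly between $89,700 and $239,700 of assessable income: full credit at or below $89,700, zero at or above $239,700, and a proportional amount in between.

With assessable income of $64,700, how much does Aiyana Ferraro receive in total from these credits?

$17,730

Small Business Credit: 5% of the $50,500 excess over $14,200 is $2,525; credit = $9,275 − $2,525 = $6,750.
Tuition Credit: $64,700 is at or below the $89,700 threshold, so the full $10,980 applies.
Total: $6,750 + $10,980 = $17,730.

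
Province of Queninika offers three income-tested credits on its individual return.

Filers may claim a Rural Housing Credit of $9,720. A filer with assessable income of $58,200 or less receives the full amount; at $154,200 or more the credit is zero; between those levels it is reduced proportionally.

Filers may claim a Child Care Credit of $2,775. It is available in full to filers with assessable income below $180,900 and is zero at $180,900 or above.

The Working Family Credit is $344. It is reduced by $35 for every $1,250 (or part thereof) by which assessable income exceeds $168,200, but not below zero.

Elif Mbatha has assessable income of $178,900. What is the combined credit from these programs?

$2,804

Rural Housing Credit: $178,900 is at or above $154,200, so the credit is $0.
Child Care Credit: $178,900 is below the $180,900 cutoff, so the full $2,775 applies.
Working Family Credit: income exceeds $168,200 by $10,700, which is 9 full-or-partial $1,250 increments; reduction = 9 × $35 = $315, leaving $29.
Total: $0 + $2,775 + $29 = $2,804.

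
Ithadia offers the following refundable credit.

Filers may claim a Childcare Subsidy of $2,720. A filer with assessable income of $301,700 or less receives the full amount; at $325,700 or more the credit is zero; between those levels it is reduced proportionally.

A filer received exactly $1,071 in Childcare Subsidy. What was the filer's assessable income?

$316,250

$1,071 is 1,071/2,720 of the full $2,720, so 1,649/2,720 of the $24,000 range has been used: income = $301,700 + $24,000 × 1,649/2,720 = $316,250.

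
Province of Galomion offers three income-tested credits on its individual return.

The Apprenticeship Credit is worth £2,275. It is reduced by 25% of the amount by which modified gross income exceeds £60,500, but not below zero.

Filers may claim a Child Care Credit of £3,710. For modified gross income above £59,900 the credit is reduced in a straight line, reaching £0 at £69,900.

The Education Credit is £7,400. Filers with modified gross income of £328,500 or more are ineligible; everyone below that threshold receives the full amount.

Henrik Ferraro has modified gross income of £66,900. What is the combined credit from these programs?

£9,188

Apprenticeship Credit: 25% of the £6,400 excess over £60,500 is £1,600; credit = £2,275 − £1,600 = £675.
Child Care Credit: £66,900 is £7,000 into a £10,000 phase-out range, leaving 3,000/10,000 of the credit: £3,710 × 3,000/10,000 = £1,113.
Education Credit: £66,900 is below the £328,500 cutoff, so the full £7,400 applies.
Total: £675 + £1,113 + £7,400 = £9,188.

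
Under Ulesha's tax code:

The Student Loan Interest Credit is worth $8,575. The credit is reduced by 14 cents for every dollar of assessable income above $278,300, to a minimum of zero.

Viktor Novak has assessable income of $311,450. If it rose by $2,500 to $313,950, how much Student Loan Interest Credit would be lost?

At $311,450 — 14% of the $33,150 excess over $278,300 is $4,641; credit = $8,575 − $4,641 = $3,934.
At $313,950 — 14% of the $35,650 excess over $278,300 is $4,991; credit = $8,575 − $4,991 = $3,584.
Lost: $3,934 − $3,584 = $350.

$350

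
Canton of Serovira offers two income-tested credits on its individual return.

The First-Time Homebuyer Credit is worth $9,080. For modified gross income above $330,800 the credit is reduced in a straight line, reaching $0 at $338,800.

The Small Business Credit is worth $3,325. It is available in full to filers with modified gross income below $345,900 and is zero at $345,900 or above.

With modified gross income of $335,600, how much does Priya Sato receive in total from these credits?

First-Time Homebuyer Credit: $335,600 is $4,800 into a $8,000 phase-out range, leaving 3,200/8,000 of the credit: $9,080 × 3,200/8,000 = $3,632.
Small Business Credit: $335,600 is below the $345,900 cutoff, so the full $3,325 applies.
Total: $3,632 + $3,325 = $6,957.

$6,957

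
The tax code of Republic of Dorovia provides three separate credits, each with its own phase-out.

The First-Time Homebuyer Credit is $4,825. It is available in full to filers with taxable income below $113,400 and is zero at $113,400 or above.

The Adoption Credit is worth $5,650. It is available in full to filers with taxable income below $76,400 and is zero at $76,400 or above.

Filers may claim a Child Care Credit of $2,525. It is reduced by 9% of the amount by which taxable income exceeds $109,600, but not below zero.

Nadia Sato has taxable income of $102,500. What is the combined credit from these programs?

First-Time Homebuyer Credit: $102,500 is below the $113,400 cutoff, so the full $4,825 applies.
Adoption Credit: $102,500 meets or exceeds the $76,400 cutoff, so the credit is $0.
Child Care Credit: $102,500 is at or below the $109,600 threshold, so the full $2,525 applies.
Total: $4,825 + $0 + $2,525 = $7,350.

$7,350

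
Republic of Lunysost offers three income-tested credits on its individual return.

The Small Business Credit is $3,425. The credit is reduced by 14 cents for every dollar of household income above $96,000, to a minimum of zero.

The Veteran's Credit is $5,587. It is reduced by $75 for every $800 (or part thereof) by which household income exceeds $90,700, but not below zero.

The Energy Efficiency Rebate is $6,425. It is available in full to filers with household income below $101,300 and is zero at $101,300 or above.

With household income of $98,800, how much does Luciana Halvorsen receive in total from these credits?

Small Business Credit: 14% of the $2,800 excess over $96,000 is $392; credit = $3,425 − $392 = $3,033.
Veteran's Credit: income exceeds $90,700 by $8,100, which is 11 full-or-partial $800 increments; reduction = 11 × $75 = $825, leaving $4,762.
Energy Efficiency Rebate: $98,800 is below the $101,300 cutoff, so the full $6,425 applies.
Total: $3,033 + $4,762 + $6,425 = $14,220.

$14,220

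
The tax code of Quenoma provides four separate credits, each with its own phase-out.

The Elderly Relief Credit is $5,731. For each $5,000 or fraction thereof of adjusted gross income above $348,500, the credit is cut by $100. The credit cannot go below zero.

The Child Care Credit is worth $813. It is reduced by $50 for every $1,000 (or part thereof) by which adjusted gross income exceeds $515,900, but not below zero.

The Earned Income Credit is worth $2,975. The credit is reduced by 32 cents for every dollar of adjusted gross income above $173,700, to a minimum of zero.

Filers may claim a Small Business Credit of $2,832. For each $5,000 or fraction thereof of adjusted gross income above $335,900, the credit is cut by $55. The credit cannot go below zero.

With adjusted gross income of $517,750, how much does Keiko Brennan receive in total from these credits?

$3,841

Elderly Relief Credit: income exceeds $348,500 by $169,250, which is 34 full-or-partial $5,000 increments; reduction = 34 × $100 = $3,400, leaving $2,331.
Child Care Credit: income exceeds $515,900 by $1,850, which is 2 full-or-partial $1,000 increments; reduction = 2 × $50 = $100, leaving $713.
Earned Income Credit: 32% of the $344,050 excess over $173,700 is $110,096 ≥ base, so the credit is $0.
Small Business Credit: income exceeds $335,900 by $181,850, which is 37 full-or-partial $5,000 increments; reduction = 37 × $55 = $2,035, leaving $797.
Total: $2,331 + $713 + $0 + $797 = $3,841.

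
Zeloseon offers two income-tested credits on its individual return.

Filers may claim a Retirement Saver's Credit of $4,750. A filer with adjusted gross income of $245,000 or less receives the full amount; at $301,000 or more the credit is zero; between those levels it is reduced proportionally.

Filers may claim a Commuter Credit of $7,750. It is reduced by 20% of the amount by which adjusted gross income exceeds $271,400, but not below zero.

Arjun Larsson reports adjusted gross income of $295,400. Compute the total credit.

$3,425

Retirement Saver's Credit: $295,400 is $50,400 into a $56,000 phase-out range, leaving 5,600/56,000 of the credit: $4,750 × 5,600/56,000 = $475.
Commuter Credit: 20% of the $24,000 excess over $271,400 is $4,800; credit = $7,750 − $4,800 = $2,950.
Total: $475 + $2,950 = $3,425.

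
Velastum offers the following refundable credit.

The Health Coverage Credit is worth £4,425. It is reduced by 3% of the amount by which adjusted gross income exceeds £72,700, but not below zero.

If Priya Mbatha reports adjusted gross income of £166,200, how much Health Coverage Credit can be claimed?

£1,620

Health Coverage Credit: 3% of the £93,500 excess over £72,700 is £2,805; credit = £4,425 − £2,805 = £1,620.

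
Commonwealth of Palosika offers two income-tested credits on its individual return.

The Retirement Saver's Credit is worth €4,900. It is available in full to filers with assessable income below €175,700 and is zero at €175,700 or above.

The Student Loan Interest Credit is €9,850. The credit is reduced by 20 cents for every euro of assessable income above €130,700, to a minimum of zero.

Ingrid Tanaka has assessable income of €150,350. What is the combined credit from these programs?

€10,820

Retirement Saver's Credit: €150,350 is below the €175,700 cutoff, so the full €4,900 applies.
Student Loan Interest Credit: 20% of the €19,650 excess over €130,700 is €3,930; credit = €9,850 − €3,930 = €5,920.
Total: €4,900 + €5,920 = €10,820.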